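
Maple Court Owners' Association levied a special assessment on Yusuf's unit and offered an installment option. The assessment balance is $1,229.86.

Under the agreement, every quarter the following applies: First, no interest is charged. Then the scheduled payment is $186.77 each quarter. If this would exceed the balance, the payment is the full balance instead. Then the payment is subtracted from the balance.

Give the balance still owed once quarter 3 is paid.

$669.55

Quarter 1: opening $1,229.86; payment $186.77; balance $1,043.09
Quarter 2: opening $1,043.09; payment $186.77; balance $856.32
Quarter 3: opening $856.32; payment $186.77; balance $669.55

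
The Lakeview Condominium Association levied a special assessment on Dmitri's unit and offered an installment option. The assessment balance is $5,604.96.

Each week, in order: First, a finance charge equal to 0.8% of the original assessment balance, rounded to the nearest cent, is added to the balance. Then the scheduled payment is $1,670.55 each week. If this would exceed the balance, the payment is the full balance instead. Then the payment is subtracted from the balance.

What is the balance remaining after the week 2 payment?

Week 1: $5,604.96 +$44.84 interest = $5,649.80; pay $1,670.55 → $3,979.25
Week 2: $3,979.25 +$44.84 interest = $4,024.09; pay $1,670.55 → $2,353.54

$2,353.54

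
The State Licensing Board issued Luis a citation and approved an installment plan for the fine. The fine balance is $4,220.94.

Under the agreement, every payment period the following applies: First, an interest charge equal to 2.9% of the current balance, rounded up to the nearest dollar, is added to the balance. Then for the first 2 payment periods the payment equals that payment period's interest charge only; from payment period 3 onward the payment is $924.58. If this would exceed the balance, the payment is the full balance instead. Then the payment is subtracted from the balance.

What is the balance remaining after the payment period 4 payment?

$2,594.78

Payment period 1: opening $4,220.94; interest $123.00 → $4,343.94; payment $123.00; balance $4,220.94
Payment period 2: opening $4,220.94; interest $123.00 → $4,343.94; payment $123.00; balance $4,220.94
Payment period 3: opening $4,220.94; interest $123.00 → $4,343.94; payment $924.58; balance $3,419.36
Payment period 4: opening $3,419.36; interest $100.00 → $3,519.36; payment $924.58; balance $2,594.78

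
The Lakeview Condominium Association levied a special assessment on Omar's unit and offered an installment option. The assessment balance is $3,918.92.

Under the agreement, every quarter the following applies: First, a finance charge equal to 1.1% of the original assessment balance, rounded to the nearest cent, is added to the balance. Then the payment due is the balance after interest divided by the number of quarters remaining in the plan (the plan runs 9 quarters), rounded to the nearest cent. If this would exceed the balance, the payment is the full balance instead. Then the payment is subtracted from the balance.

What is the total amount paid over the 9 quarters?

Quarter 1: $3,918.92 +$43.11 interest = $3,962.03; pay $440.23 → $3,521.80
Quarter 2: $3,521.80 +$43.11 interest = $3,564.91; pay $445.61 → $3,119.30
Quarter 3: $3,119.30 +$43.11 interest = $3,162.41; pay $451.77 → $2,710.64
Quarter 4: $2,710.64 +$43.11 interest = $2,753.75; pay $458.96 → $2,294.79
Quarter 5: $2,294.79 +$43.11 interest = $2,337.90; pay $467.58 → $1,870.32
Quarter 6: $1,870.32 +$43.11 interest = $1,913.43; pay $478.36 → $1,435.07
Quarter 7: $1,435.07 +$43.11 interest = $1,478.18; pay $492.73 → $985.45
Quarter 8: $985.45 +$43.11 interest = $1,028.56; pay $514.28 → $514.28
Quarter 9: $514.28 +$43.11 interest = $557.39; pay $557.39 → $0.00
Total paid: $4,306.91

$4,306.91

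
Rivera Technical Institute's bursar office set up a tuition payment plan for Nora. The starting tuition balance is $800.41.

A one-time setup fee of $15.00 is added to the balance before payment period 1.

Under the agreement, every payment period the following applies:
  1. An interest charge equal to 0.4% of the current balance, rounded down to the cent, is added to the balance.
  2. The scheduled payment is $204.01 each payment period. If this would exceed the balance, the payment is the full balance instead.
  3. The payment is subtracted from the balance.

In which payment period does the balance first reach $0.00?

5

Payment period 1: $815.41 +$3.26 interest = $818.67; pay $204.01 → $614.66
Payment period 2: $614.66 +$2.45 interest = $617.11; pay $204.01 → $413.10
Payment period 3: $413.10 +$1.65 interest = $414.75; pay $204.01 → $210.74
Payment period 4: $210.74 +$0.84 interest = $211.58; pay $204.01 → $7.57
Payment period 5: $7.57 +$0.03 interest = $7.60; pay $7.60 → $0.00
Balance reaches $0.00 in payment period 5.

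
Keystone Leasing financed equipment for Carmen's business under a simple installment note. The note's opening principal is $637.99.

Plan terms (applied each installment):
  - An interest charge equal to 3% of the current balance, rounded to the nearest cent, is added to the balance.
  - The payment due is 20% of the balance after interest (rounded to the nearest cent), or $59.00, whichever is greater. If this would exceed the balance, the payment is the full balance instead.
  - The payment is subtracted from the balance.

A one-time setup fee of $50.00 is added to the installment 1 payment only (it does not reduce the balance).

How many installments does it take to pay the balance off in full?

10

# | Opening | Interest | Payment | Fee | End bal
1 | $637.99 | $19.14 | $131.43 | $50.00 | $525.70
2 | $525.70 | $15.77 | $108.29 | — | $433.18
3 | $433.18 | $13.00 | $89.24 | — | $356.94
4 | $356.94 | $10.71 | $73.53 | — | $294.12
5 | $294.12 | $8.82 | $60.59 | — | $242.35
6 | $242.35 | $7.27 | $59.00 | — | $190.62
7 | $190.62 | $5.72 | $59.00 | — | $137.34
8 | $137.34 | $4.12 | $59.00 | — | $82.46
9 | $82.46 | $2.47 | $59.00 | — | $25.93
10 | $25.93 | $0.78 | $26.71 | — | $0.00
Balance reaches $0.00 in installment 10.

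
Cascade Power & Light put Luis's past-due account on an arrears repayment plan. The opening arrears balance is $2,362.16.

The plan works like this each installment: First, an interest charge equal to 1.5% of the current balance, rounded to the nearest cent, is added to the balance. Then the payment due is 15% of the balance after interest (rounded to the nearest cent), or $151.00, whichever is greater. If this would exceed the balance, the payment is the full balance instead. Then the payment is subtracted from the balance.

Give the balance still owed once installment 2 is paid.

Installment 1: $2,362.16 +$35.43 interest = $2,397.59; pay $359.64 → $2,037.95
Installment 2: $2,037.95 +$30.57 interest = $2,068.52; pay $310.28 → $1,758.24

$1,758.24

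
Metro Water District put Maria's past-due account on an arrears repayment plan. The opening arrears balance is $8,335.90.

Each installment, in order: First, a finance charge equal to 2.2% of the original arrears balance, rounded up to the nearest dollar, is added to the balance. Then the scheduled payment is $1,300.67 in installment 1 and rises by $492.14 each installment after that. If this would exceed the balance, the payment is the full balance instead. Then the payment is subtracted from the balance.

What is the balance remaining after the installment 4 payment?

$916.38

# | Opening | Interest | Payment | End bal
1 | $8,335.90 | $184.00 | $1,300.67 | $7,219.23
2 | $7,219.23 | $184.00 | $1,792.81 | $5,610.42
3 | $5,610.42 | $184.00 | $2,284.95 | $3,509.47
4 | $3,509.47 | $184.00 | $2,777.09 | $916.38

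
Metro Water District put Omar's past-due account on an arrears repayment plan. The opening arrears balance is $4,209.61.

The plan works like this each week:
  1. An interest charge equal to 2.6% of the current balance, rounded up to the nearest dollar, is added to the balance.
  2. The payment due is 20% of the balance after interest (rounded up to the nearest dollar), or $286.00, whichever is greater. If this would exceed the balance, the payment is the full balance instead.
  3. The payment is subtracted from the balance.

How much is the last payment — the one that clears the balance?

# | Opening | Interest | Payment | End bal
1 | $4,209.61 | $110.00 | $864.00 | $3,455.61
2 | $3,455.61 | $90.00 | $710.00 | $2,835.61
3 | $2,835.61 | $74.00 | $582.00 | $2,327.61
4 | $2,327.61 | $61.00 | $478.00 | $1,910.61
5 | $1,910.61 | $50.00 | $393.00 | $1,567.61
6 | $1,567.61 | $41.00 | $322.00 | $1,286.61
7 | $1,286.61 | $34.00 | $286.00 | $1,034.61
8 | $1,034.61 | $27.00 | $286.00 | $775.61
9 | $775.61 | $21.00 | $286.00 | $510.61
10 | $510.61 | $14.00 | $286.00 | $238.61
11 | $238.61 | $7.00 | $245.61 | $0.00

$245.61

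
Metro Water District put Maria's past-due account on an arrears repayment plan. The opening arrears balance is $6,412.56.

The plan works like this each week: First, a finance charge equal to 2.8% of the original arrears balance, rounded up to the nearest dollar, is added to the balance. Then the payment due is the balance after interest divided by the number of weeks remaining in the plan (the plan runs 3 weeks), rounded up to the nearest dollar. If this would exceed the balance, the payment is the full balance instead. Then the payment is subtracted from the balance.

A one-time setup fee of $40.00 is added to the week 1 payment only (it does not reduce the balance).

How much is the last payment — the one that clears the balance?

Week 1: opening $6,412.56; interest $180.00 → $6,592.56; payment $2,198.00 (+ $40.00 fee); balance $4,394.56
Week 2: opening $4,394.56; interest $180.00 → $4,574.56; payment $2,288.00; balance $2,286.56
Week 3: opening $2,286.56; interest $180.00 → $2,466.56; payment $2,466.56; balance $0.00

$2,466.56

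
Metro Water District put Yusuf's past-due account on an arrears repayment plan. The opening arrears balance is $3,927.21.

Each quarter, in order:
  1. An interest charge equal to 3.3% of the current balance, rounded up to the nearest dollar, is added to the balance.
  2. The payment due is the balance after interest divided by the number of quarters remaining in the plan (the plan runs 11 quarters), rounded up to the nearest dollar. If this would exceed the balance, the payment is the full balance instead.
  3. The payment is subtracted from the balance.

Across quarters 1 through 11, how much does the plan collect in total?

$4,802.21

# | Opening | Interest | Payment | End bal
1 | $3,927.21 | $130.00 | $369.00 | $3,688.21
2 | $3,688.21 | $122.00 | $382.00 | $3,428.21
3 | $3,428.21 | $114.00 | $394.00 | $3,148.21
4 | $3,148.21 | $104.00 | $407.00 | $2,845.21
5 | $2,845.21 | $94.00 | $420.00 | $2,519.21
6 | $2,519.21 | $84.00 | $434.00 | $2,169.21
7 | $2,169.21 | $72.00 | $449.00 | $1,792.21
8 | $1,792.21 | $60.00 | $464.00 | $1,388.21
9 | $1,388.21 | $46.00 | $479.00 | $955.21
10 | $955.21 | $32.00 | $494.00 | $493.21
11 | $493.21 | $17.00 | $510.21 | $0.00
Total paid: $4,802.21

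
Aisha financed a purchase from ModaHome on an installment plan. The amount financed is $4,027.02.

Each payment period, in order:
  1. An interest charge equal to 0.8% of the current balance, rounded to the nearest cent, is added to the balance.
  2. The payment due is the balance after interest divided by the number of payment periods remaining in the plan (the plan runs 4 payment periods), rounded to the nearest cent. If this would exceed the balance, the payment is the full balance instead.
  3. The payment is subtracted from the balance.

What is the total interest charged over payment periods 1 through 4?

$81.20

Payment period 1: $4,027.02 +$32.22 interest = $4,059.24; pay $1,014.81 → $3,044.43
Payment period 2: $3,044.43 +$24.36 interest = $3,068.79; pay $1,022.93 → $2,045.86
Payment period 3: $2,045.86 +$16.37 interest = $2,062.23; pay $1,031.12 → $1,031.11
Payment period 4: $1,031.11 +$8.25 interest = $1,039.36; pay $1,039.36 → $0.00
Total interest: $32.22 + $24.36 + $16.37 + $8.25 = $81.20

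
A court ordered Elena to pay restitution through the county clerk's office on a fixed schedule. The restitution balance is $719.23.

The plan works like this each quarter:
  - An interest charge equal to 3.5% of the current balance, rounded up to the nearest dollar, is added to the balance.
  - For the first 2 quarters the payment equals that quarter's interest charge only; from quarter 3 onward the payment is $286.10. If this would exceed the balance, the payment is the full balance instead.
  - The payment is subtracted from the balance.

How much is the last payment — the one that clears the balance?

$197.03

# | Opening | Interest | Payment | End bal
1 | $719.23 | $26.00 | $26.00 | $719.23
2 | $719.23 | $26.00 | $26.00 | $719.23
3 | $719.23 | $26.00 | $286.10 | $459.13
4 | $459.13 | $17.00 | $286.10 | $190.03
5 | $190.03 | $7.00 | $197.03 | $0.00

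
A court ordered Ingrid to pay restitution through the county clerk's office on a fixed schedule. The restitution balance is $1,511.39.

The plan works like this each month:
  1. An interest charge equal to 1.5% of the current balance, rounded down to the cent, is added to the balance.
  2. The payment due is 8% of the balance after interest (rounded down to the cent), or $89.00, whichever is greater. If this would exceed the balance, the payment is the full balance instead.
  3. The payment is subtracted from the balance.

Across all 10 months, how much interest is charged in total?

$168.64

# | Opening | Interest | Payment | End bal
1 | $1,511.39 | $22.67 | $122.72 | $1,411.34
2 | $1,411.34 | $21.17 | $114.60 | $1,317.91
3 | $1,317.91 | $19.76 | $107.01 | $1,230.66
4 | $1,230.66 | $18.45 | $99.92 | $1,149.19
5 | $1,149.19 | $17.23 | $93.31 | $1,073.11
6 | $1,073.11 | $16.09 | $89.00 | $1,000.20
7 | $1,000.20 | $15.00 | $89.00 | $926.20
8 | $926.20 | $13.89 | $89.00 | $851.09
9 | $851.09 | $12.76 | $89.00 | $774.85
10 | $774.85 | $11.62 | $89.00 | $697.47
Total interest: $22.67 + $21.17 + $19.76 + $18.45 + $17.23 + $16.09 + $15.00 + $13.89 + $12.76 + $11.62 = $168.64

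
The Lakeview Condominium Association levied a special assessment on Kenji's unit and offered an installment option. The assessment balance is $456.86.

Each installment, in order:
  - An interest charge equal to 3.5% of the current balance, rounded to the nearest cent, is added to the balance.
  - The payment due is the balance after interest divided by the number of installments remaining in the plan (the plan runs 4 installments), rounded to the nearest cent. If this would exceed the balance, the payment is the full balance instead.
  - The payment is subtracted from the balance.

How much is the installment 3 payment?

Installment 1: opening $456.86; interest $15.99 → $472.85; payment $118.21; balance $354.64
Installment 2: opening $354.64; interest $12.41 → $367.05; payment $122.35; balance $244.70
Installment 3: opening $244.70; interest $8.56 → $253.26; payment $126.63; balance $126.63

$126.63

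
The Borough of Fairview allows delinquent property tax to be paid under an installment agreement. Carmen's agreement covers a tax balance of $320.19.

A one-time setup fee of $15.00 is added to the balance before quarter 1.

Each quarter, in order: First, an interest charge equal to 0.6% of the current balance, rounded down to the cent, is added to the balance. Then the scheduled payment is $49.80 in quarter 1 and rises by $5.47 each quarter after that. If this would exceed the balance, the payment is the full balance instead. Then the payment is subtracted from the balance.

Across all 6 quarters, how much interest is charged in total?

$7.04

Quarter 1: opening $335.19; interest $2.01 → $337.20; payment $49.80; balance $287.40
Quarter 2: opening $287.40; interest $1.72 → $289.12; payment $55.27; balance $233.85
Quarter 3: opening $233.85; interest $1.40 → $235.25; payment $60.74; balance $174.51
Quarter 4: opening $174.51; interest $1.04 → $175.55; payment $66.21; balance $109.34
Quarter 5: opening $109.34; interest $0.65 → $109.99; payment $71.68; balance $38.31
Quarter 6: opening $38.31; interest $0.22 → $38.53; payment $38.53; balance $0.00
Total interest: $2.01 + $1.72 + $1.40 + $1.04 + $0.65 + $0.22 = $7.04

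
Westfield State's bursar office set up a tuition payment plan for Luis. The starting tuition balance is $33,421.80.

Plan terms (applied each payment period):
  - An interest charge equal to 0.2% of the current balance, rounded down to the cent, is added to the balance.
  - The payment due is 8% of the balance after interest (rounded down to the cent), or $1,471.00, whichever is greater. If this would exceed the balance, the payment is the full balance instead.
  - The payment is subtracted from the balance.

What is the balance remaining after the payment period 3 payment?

$26,181.61

Payment period 1: $33,421.80 +$66.84 interest = $33,488.64; pay $2,679.09 → $30,809.55
Payment period 2: $30,809.55 +$61.61 interest = $30,871.16; pay $2,469.69 → $28,401.47
Payment period 3: $28,401.47 +$56.80 interest = $28,458.27; pay $2,276.66 → $26,181.61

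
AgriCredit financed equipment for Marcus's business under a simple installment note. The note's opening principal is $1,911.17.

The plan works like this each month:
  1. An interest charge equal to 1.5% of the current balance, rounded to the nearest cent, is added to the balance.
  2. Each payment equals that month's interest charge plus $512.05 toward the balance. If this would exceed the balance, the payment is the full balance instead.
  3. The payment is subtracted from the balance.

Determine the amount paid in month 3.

Month 1: opening $1,911.17; interest $28.67 → $1,939.84; payment $540.72; balance $1,399.12
Month 2: opening $1,399.12; interest $20.99 → $1,420.11; payment $533.04; balance $887.07
Month 3: opening $887.07; interest $13.31 → $900.38; payment $525.36; balance $375.02

$525.36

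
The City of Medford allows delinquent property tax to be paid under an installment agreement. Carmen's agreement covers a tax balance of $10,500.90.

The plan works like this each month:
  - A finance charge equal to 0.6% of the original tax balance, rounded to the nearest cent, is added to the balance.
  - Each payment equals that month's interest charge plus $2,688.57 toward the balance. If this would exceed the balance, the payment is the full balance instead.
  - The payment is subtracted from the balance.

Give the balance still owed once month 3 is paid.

# | Opening | Interest | Payment | End bal
1 | $10,500.90 | $63.01 | $2,751.58 | $7,812.33
2 | $7,812.33 | $63.01 | $2,751.58 | $5,123.76
3 | $5,123.76 | $63.01 | $2,751.58 | $2,435.19

$2,435.19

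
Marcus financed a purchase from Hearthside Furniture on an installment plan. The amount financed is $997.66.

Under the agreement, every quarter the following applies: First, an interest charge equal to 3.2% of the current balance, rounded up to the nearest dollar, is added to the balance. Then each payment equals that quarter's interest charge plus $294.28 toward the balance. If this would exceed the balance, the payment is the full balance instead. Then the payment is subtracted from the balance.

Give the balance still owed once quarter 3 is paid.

$114.82

Quarter 1: $997.66 +$32.00 interest = $1,029.66; pay $326.28 → $703.38
Quarter 2: $703.38 +$23.00 interest = $726.38; pay $317.28 → $409.10
Quarter 3: $409.10 +$14.00 interest = $423.10; pay $308.28 → $114.82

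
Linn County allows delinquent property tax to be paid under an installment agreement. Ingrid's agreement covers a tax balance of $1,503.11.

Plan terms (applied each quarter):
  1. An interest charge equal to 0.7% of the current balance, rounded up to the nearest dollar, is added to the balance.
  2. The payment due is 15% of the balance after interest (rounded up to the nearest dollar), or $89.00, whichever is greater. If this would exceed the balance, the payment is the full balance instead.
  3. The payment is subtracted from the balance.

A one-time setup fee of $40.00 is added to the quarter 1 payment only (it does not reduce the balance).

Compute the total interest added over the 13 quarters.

$67.00

Quarter 1: opening $1,503.11; interest $11.00 → $1,514.11; payment $228.00 (+ $40.00 fee); balance $1,286.11
Quarter 2: opening $1,286.11; interest $10.00 → $1,296.11; payment $195.00; balance $1,101.11
Quarter 3: opening $1,101.11; interest $8.00 → $1,109.11; payment $167.00; balance $942.11
Quarter 4: opening $942.11; interest $7.00 → $949.11; payment $143.00; balance $806.11
Quarter 5: opening $806.11; interest $6.00 → $812.11; payment $122.00; balance $690.11
Quarter 6: opening $690.11; interest $5.00 → $695.11; payment $105.00; balance $590.11
Quarter 7: opening $590.11; interest $5.00 → $595.11; payment $90.00; balance $505.11
Quarter 8: opening $505.11; interest $4.00 → $509.11; payment $89.00; balance $420.11
Quarter 9: opening $420.11; interest $3.00 → $423.11; payment $89.00; balance $334.11
Quarter 10: opening $334.11; interest $3.00 → $337.11; payment $89.00; balance $248.11
Quarter 11: opening $248.11; interest $2.00 → $250.11; payment $89.00; balance $161.11
Quarter 12: opening $161.11; interest $2.00 → $163.11; payment $89.00; balance $74.11
Quarter 13: opening $74.11; interest $1.00 → $75.11; payment $75.11; balance $0.00
Total interest: $11.00 + $10.00 + $8.00 + $7.00 + $6.00 + $5.00 + $5.00 + $4.00 + $3.00 + $3.00 + $2.00 + $2.00 + $1.00 = $67.00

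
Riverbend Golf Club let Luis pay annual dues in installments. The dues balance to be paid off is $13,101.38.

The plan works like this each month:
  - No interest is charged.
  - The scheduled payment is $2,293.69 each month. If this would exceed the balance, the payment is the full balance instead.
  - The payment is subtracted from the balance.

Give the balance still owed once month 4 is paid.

$3,926.62

Month 1: opening $13,101.38; payment $2,293.69; balance $10,807.69
Month 2: opening $10,807.69; payment $2,293.69; balance $8,514.00
Month 3: opening $8,514.00; payment $2,293.69; balance $6,220.31
Month 4: opening $6,220.31; payment $2,293.69; balance $3,926.62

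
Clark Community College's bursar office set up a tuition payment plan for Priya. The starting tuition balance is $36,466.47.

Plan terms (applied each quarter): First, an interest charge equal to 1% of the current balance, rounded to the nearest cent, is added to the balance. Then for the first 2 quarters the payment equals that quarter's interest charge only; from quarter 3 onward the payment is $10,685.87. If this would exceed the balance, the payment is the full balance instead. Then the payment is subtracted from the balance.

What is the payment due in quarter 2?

Quarter 1: $36,466.47 +$364.66 interest = $36,831.13; pay $364.66 → $36,466.47
Quarter 2: $36,466.47 +$364.66 interest = $36,831.13; pay $364.66 → $36,466.47

$364.66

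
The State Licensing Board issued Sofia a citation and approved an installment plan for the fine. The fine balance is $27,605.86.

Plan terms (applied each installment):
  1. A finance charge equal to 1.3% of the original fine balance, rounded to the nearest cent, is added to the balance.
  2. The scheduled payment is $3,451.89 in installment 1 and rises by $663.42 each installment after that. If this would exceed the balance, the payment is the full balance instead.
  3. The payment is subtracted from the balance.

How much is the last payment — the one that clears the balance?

Installment 1: $27,605.86 +$358.88 interest = $27,964.74; pay $3,451.89 → $24,512.85
Installment 2: $24,512.85 +$358.88 interest = $24,871.73; pay $4,115.31 → $20,756.42
Installment 3: $20,756.42 +$358.88 interest = $21,115.30; pay $4,778.73 → $16,336.57
Installment 4: $16,336.57 +$358.88 interest = $16,695.45; pay $5,442.15 → $11,253.30
Installment 5: $11,253.30 +$358.88 interest = $11,612.18; pay $6,105.57 → $5,506.61
Installment 6: $5,506.61 +$358.88 interest = $5,865.49; pay $5,865.49 → $0.00

$5,865.49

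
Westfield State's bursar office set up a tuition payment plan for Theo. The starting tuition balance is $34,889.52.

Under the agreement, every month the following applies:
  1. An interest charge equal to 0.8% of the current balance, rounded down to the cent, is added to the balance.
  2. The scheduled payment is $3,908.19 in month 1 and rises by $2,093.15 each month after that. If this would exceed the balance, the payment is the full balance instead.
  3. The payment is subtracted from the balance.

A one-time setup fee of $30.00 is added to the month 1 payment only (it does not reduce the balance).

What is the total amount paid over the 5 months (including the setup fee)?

# | Opening | Interest | Payment | Fee | End bal
1 | $34,889.52 | $279.11 | $3,908.19 | $30.00 | $31,260.44
2 | $31,260.44 | $250.08 | $6,001.34 | — | $25,509.18
3 | $25,509.18 | $204.07 | $8,094.49 | — | $17,618.76
4 | $17,618.76 | $140.95 | $10,187.64 | — | $7,572.07
5 | $7,572.07 | $60.57 | $7,632.64 | — | $0.00
Total paid: $35,854.30

$35,854.30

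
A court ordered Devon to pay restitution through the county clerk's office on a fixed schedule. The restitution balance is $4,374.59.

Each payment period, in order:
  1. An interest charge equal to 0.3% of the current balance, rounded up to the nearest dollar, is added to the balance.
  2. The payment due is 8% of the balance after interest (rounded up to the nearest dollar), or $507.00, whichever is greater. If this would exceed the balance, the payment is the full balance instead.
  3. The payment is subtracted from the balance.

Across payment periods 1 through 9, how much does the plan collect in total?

$4,444.59

Payment period 1: opening $4,374.59; interest $14.00 → $4,388.59; payment $507.00; balance $3,881.59
Payment period 2: opening $3,881.59; interest $12.00 → $3,893.59; payment $507.00; balance $3,386.59
Payment period 3: opening $3,386.59; interest $11.00 → $3,397.59; payment $507.00; balance $2,890.59
Payment period 4: opening $2,890.59; interest $9.00 → $2,899.59; payment $507.00; balance $2,392.59
Payment period 5: opening $2,392.59; interest $8.00 → $2,400.59; payment $507.00; balance $1,893.59
Payment period 6: opening $1,893.59; interest $6.00 → $1,899.59; payment $507.00; balance $1,392.59
Payment period 7: opening $1,392.59; interest $5.00 → $1,397.59; payment $507.00; balance $890.59
Payment period 8: opening $890.59; interest $3.00 → $893.59; payment $507.00; balance $386.59
Payment period 9: opening $386.59; interest $2.00 → $388.59; payment $388.59; balance $0.00
Total paid: $4,444.59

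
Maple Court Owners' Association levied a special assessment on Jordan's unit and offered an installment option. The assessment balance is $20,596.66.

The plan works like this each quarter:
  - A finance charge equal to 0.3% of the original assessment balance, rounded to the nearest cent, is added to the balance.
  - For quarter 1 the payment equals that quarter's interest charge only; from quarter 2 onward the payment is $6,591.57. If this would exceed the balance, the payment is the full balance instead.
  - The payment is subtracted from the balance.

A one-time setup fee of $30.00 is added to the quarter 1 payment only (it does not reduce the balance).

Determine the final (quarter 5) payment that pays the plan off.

# | Opening | Interest | Payment | Fee | End bal
1 | $20,596.66 | $61.79 | $61.79 | $30.00 | $20,596.66
2 | $20,596.66 | $61.79 | $6,591.57 | — | $14,066.88
3 | $14,066.88 | $61.79 | $6,591.57 | — | $7,537.10
4 | $7,537.10 | $61.79 | $6,591.57 | — | $1,007.32
5 | $1,007.32 | $61.79 | $1,069.11 | — | $0.00

$1,069.11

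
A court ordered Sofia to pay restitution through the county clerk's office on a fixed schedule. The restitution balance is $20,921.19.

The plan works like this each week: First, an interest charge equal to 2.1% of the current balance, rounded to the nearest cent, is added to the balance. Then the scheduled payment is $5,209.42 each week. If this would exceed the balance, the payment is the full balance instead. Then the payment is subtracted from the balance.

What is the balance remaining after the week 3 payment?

Week 1: opening $20,921.19; interest $439.34 → $21,360.53; payment $5,209.42; balance $16,151.11
Week 2: opening $16,151.11; interest $339.17 → $16,490.28; payment $5,209.42; balance $11,280.86
Week 3: opening $11,280.86; interest $236.90 → $11,517.76; payment $5,209.42; balance $6,308.34

$6,308.34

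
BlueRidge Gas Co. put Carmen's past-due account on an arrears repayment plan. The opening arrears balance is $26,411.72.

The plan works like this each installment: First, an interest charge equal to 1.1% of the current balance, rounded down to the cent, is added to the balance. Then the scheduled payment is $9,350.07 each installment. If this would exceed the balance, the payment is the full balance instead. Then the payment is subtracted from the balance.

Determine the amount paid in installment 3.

$8,283.09

Installment 1: opening $26,411.72; interest $290.52 → $26,702.24; payment $9,350.07; balance $17,352.17
Installment 2: opening $17,352.17; interest $190.87 → $17,543.04; payment $9,350.07; balance $8,192.97
Installment 3: opening $8,192.97; interest $90.12 → $8,283.09; payment $8,283.09; balance $0.00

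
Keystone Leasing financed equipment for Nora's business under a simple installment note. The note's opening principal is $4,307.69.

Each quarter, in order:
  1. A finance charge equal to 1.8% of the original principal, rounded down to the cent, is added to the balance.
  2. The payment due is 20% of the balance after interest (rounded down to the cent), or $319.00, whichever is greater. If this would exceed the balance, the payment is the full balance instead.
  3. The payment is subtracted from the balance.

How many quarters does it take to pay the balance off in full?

12

Quarter 1: $4,307.69 +$77.53 interest = $4,385.22; pay $877.04 → $3,508.18
Quarter 2: $3,508.18 +$77.53 interest = $3,585.71; pay $717.14 → $2,868.57
Quarter 3: $2,868.57 +$77.53 interest = $2,946.10; pay $589.22 → $2,356.88
Quarter 4: $2,356.88 +$77.53 interest = $2,434.41; pay $486.88 → $1,947.53
Quarter 5: $1,947.53 +$77.53 interest = $2,025.06; pay $405.01 → $1,620.05
Quarter 6: $1,620.05 +$77.53 interest = $1,697.58; pay $339.51 → $1,358.07
Quarter 7: $1,358.07 +$77.53 interest = $1,435.60; pay $319.00 → $1,116.60
Quarter 8: $1,116.60 +$77.53 interest = $1,194.13; pay $319.00 → $875.13
Quarter 9: $875.13 +$77.53 interest = $952.66; pay $319.00 → $633.66
Quarter 10: $633.66 +$77.53 interest = $711.19; pay $319.00 → $392.19
Quarter 11: $392.19 +$77.53 interest = $469.72; pay $319.00 → $150.72
Quarter 12: $150.72 +$77.53 interest = $228.25; pay $228.25 → $0.00
Balance reaches $0.00 in quarter 12.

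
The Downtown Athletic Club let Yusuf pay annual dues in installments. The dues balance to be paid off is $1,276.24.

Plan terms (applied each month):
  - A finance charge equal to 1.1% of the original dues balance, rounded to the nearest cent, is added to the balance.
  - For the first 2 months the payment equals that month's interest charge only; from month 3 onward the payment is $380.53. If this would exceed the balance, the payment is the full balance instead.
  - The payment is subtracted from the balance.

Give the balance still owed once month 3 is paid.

$909.75

Month 1: opening $1,276.24; interest $14.04 → $1,290.28; payment $14.04; balance $1,276.24
Month 2: opening $1,276.24; interest $14.04 → $1,290.28; payment $14.04; balance $1,276.24
Month 3: opening $1,276.24; interest $14.04 → $1,290.28; payment $380.53; balance $909.75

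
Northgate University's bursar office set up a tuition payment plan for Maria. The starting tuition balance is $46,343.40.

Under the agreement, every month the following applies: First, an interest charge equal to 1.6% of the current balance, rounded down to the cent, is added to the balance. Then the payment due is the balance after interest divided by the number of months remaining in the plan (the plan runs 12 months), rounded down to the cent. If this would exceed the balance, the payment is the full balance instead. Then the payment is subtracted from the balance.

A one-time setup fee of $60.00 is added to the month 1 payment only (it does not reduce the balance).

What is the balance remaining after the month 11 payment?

$4,598.73

Month 1: $46,343.40 +$741.49 interest = $47,084.89; pay $3,923.74 (+ $60.00 fee) → $43,161.15
Month 2: $43,161.15 +$690.57 interest = $43,851.72; pay $3,986.52 → $39,865.20
Month 3: $39,865.20 +$637.84 interest = $40,503.04; pay $4,050.30 → $36,452.74
Month 4: $36,452.74 +$583.24 interest = $37,035.98; pay $4,115.10 → $32,920.88
Month 5: $32,920.88 +$526.73 interest = $33,447.61; pay $4,180.95 → $29,266.66
Month 6: $29,266.66 +$468.26 interest = $29,734.92; pay $4,247.84 → $25,487.08
Month 7: $25,487.08 +$407.79 interest = $25,894.87; pay $4,315.81 → $21,579.06
Month 8: $21,579.06 +$345.26 interest = $21,924.32; pay $4,384.86 → $17,539.46
Month 9: $17,539.46 +$280.63 interest = $17,820.09; pay $4,455.02 → $13,365.07
Month 10: $13,365.07 +$213.84 interest = $13,578.91; pay $4,526.30 → $9,052.61
Month 11: $9,052.61 +$144.84 interest = $9,197.45; pay $4,598.72 → $4,598.73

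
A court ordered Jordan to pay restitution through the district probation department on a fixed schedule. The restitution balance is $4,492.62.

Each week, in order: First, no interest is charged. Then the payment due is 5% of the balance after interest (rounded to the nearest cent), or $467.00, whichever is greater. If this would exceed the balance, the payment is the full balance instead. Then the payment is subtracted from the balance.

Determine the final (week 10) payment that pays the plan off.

# | Opening | Payment | End bal
1 | $4,492.62 | $467.00 | $4,025.62
2 | $4,025.62 | $467.00 | $3,558.62
3 | $3,558.62 | $467.00 | $3,091.62
4 | $3,091.62 | $467.00 | $2,624.62
5 | $2,624.62 | $467.00 | $2,157.62
6 | $2,157.62 | $467.00 | $1,690.62
7 | $1,690.62 | $467.00 | $1,223.62
8 | $1,223.62 | $467.00 | $756.62
9 | $756.62 | $467.00 | $289.62
10 | $289.62 | $289.62 | $0.00

$289.62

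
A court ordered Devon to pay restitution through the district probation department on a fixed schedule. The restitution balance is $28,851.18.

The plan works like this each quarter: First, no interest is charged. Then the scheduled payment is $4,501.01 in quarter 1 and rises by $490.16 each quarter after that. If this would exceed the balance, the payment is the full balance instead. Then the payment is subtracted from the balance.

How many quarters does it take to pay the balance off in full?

Quarter 1: $28,851.18 − $4,501.01 → $24,350.17
Quarter 2: $24,350.17 − $4,991.17 → $19,359.00
Quarter 3: $19,359.00 − $5,481.33 → $13,877.67
Quarter 4: $13,877.67 − $5,971.49 → $7,906.18
Quarter 5: $7,906.18 − $6,461.65 → $1,444.53
Quarter 6: $1,444.53 − $1,444.53 → $0.00
Balance reaches $0.00 in quarter 6.

6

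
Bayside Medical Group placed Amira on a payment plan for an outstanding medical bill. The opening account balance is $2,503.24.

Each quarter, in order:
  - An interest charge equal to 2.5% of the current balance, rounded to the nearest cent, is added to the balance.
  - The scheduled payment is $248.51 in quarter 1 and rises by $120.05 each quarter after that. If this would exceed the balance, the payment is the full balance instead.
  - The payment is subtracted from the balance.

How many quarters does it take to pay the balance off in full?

6

# | Opening | Interest | Payment | End bal
1 | $2,503.24 | $62.58 | $248.51 | $2,317.31
2 | $2,317.31 | $57.93 | $368.56 | $2,006.68
3 | $2,006.68 | $50.17 | $488.61 | $1,568.24
4 | $1,568.24 | $39.21 | $608.66 | $998.79
5 | $998.79 | $24.97 | $728.71 | $295.05
6 | $295.05 | $7.38 | $302.43 | $0.00
Balance reaches $0.00 in quarter 6.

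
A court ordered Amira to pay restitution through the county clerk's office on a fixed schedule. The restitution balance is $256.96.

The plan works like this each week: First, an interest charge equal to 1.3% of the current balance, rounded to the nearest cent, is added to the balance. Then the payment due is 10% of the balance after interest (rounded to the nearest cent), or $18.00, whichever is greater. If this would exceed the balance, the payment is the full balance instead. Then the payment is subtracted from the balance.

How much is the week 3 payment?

$21.64

Week 1: opening $256.96; interest $3.34 → $260.30; payment $26.03; balance $234.27
Week 2: opening $234.27; interest $3.05 → $237.32; payment $23.73; balance $213.59
Week 3: opening $213.59; interest $2.78 → $216.37; payment $21.64; balance $194.73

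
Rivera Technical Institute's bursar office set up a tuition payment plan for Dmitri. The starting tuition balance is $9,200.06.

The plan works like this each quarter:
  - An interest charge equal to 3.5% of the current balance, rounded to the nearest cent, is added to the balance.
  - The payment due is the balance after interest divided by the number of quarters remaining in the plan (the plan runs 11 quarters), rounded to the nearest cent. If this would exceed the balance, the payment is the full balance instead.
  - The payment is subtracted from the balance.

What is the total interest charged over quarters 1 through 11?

Quarter 1: $9,200.06 +$322.00 interest = $9,522.06; pay $865.64 → $8,656.42
Quarter 2: $8,656.42 +$302.97 interest = $8,959.39; pay $895.94 → $8,063.45
Quarter 3: $8,063.45 +$282.22 interest = $8,345.67; pay $927.30 → $7,418.37
Quarter 4: $7,418.37 +$259.64 interest = $7,678.01; pay $959.75 → $6,718.26
Quarter 5: $6,718.26 +$235.14 interest = $6,953.40; pay $993.34 → $5,960.06
Quarter 6: $5,960.06 +$208.60 interest = $6,168.66; pay $1,028.11 → $5,140.55
Quarter 7: $5,140.55 +$179.92 interest = $5,320.47; pay $1,064.09 → $4,256.38
Quarter 8: $4,256.38 +$148.97 interest = $4,405.35; pay $1,101.34 → $3,304.01
Quarter 9: $3,304.01 +$115.64 interest = $3,419.65; pay $1,139.88 → $2,279.77
Quarter 10: $2,279.77 +$79.79 interest = $2,359.56; pay $1,179.78 → $1,179.78
Quarter 11: $1,179.78 +$41.29 interest = $1,221.07; pay $1,221.07 → $0.00
Total interest: $322.00 + $302.97 + $282.22 + $259.64 + $235.14 + $208.60 + $179.92 + $148.97 + $115.64 + $79.79 + $41.29 = $2,176.18

$2,176.18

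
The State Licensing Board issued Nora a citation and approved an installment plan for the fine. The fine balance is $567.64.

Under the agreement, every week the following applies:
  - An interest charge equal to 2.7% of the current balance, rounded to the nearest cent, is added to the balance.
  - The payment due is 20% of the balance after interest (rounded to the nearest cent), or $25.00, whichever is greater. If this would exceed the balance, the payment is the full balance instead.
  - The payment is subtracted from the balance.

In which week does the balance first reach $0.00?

14

# | Opening | Interest | Payment | End bal
1 | $567.64 | $15.33 | $116.59 | $466.38
2 | $466.38 | $12.59 | $95.79 | $383.18
3 | $383.18 | $10.35 | $78.71 | $314.82
4 | $314.82 | $8.50 | $64.66 | $258.66
5 | $258.66 | $6.98 | $53.13 | $212.51
6 | $212.51 | $5.74 | $43.65 | $174.60
7 | $174.60 | $4.71 | $35.86 | $143.45
8 | $143.45 | $3.87 | $29.46 | $117.86
9 | $117.86 | $3.18 | $25.00 | $96.04
10 | $96.04 | $2.59 | $25.00 | $73.63
11 | $73.63 | $1.99 | $25.00 | $50.62
12 | $50.62 | $1.37 | $25.00 | $26.99
13 | $26.99 | $0.73 | $25.00 | $2.72
14 | $2.72 | $0.07 | $2.79 | $0.00
Balance reaches $0.00 in week 14.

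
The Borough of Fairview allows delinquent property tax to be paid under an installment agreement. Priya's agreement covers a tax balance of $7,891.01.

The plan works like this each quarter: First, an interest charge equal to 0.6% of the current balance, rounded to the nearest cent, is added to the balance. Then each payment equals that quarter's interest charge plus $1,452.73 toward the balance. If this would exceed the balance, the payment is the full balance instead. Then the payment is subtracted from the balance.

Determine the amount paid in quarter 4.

$1,473.93

Quarter 1: $7,891.01 +$47.35 interest = $7,938.36; pay $1,500.08 → $6,438.28
Quarter 2: $6,438.28 +$38.63 interest = $6,476.91; pay $1,491.36 → $4,985.55
Quarter 3: $4,985.55 +$29.91 interest = $5,015.46; pay $1,482.64 → $3,532.82
Quarter 4: $3,532.82 +$21.20 interest = $3,554.02; pay $1,473.93 → $2,080.09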